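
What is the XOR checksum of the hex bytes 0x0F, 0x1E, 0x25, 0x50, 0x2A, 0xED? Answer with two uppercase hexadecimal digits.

A3

XOR the bytes together:
  start with 0x0F
  0x0F ⊕ 0x1E = 0x11
  0x11 ⊕ 0x25 = 0x34
  0x34 ⊕ 0x50 = 0x64
  0x64 ⊕ 0x2A = 0x4E
  0x4E ⊕ 0xED = 0xA3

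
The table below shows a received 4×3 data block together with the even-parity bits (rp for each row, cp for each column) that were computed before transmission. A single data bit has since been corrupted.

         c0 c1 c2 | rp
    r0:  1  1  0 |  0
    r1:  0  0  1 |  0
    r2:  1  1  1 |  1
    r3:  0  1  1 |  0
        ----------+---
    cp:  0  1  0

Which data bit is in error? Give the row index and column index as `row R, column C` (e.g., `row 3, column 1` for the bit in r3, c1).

row 1, column 2

Recompute each row's even parity and compare to rp:
  r0: data parity 0, sent rp 0 → ok
  r1: data parity 1, sent rp 0 → mismatch
  r2: data parity 1, sent rp 1 → ok
  r3: data parity 0, sent rp 0 → ok
Recompute each column's even parity and compare to cp:
  c0: data parity 0, sent cp 0 → ok
  c1: data parity 1, sent cp 1 → ok
  c2: data parity 1, sent cp 0 → mismatch
Exactly one row (r1) and one column (c2) fail → the flipped bit is at their intersection.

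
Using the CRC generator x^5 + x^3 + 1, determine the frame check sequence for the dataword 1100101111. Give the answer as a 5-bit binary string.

01001

Append 5 zeros: 110010111100000. Divide by 101001 (XOR where the leading bit is 1):
  pos 0: 110010 XOR 101001 = 011011
  pos 1: 110111 XOR 101001 = 011110
  pos 2: 111101 XOR 101001 = 010100
  pos 3: 101001 XOR 101001 = 000000
  pos 9: 100000 XOR 101001 = 001001
Remainder (last 5 bits) = 01001. This is the CRC / FCS.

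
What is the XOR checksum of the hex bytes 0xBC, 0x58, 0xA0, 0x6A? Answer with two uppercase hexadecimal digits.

XOR the bytes together:
  start with 0xBC
  0xBC ⊕ 0x58 = 0xE4
  0xE4 ⊕ 0xA0 = 0x44
  0x44 ⊕ 0x6A = 0x2E

2E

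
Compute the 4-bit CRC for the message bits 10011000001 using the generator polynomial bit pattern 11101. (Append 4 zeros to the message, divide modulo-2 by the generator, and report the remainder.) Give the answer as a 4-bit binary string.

Append 4 zeros: 100110000010000. Divide by 11101 (XOR where the leading bit is 1):
  pos 0: 10011 XOR 11101 = 01110
  pos 1: 11100 XOR 11101 = 00001
  pos 5: 10000 XOR 11101 = 01101
  pos 6: 11011 XOR 11101 = 00110
  pos 8: 11000 XOR 11101 = 00101
  pos 10: 10100 XOR 11101 = 01001
Remainder (last 4 bits) = 1001. This is the CRC / FCS.

1001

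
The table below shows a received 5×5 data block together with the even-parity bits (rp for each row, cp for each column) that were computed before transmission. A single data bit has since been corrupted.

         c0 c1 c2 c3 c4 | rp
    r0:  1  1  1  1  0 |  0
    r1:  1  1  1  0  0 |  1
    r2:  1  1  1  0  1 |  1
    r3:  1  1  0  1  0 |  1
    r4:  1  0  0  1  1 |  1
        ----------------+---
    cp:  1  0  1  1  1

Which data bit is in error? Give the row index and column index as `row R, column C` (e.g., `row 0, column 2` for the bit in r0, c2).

Recompute each row's even parity and compare to rp:
  r0: data parity 0, sent rp 0 → ok
  r1: data parity 1, sent rp 1 → ok
  r2: data parity 0, sent rp 1 → mismatch
  r3: data parity 1, sent rp 1 → ok
  r4: data parity 1, sent rp 1 → ok
Recompute each column's even parity and compare to cp:
  c0: data parity 1, sent cp 1 → ok
  c1: data parity 0, sent cp 0 → ok
  c2: data parity 1, sent cp 1 → ok
  c3: data parity 1, sent cp 1 → ok
  c4: data parity 0, sent cp 1 → mismatch
Exactly one row (r2) and one column (c4) fail → the flipped bit is at their intersection.

row 2, column 4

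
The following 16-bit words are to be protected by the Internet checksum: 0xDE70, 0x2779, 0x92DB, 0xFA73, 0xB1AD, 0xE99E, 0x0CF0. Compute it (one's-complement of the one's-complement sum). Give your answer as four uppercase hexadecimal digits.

One's-complement addition (fold any carry out of bit 15 back into bit 0):
  0xDE70 + 0x2779 = 0x105E9 → wrap carry → 0x05EA
  0x05EA + 0x92DB = 0x098C5
  0x98C5 + 0xFA73 = 0x19338 → wrap carry → 0x9339
  0x9339 + 0xB1AD = 0x144E6 → wrap carry → 0x44E7
  0x44E7 + 0xE99E = 0x12E85 → wrap carry → 0x2E86
  0x2E86 + 0x0CF0 = 0x03B76
One's-complement sum = 0x3B76.
Checksum = ~0x3B76 & 0xFFFF = 0xC489.

C489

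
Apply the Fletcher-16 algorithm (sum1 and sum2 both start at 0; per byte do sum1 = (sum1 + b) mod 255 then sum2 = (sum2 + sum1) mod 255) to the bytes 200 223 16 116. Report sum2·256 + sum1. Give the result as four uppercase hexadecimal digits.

Running sums (mod 255):
  after byte 0 (200): sum1=200, sum2=200
  after byte 1 (223): sum1=168, sum2=113
  after byte 2 (16): sum1=184, sum2=42
  after byte 3 (116): sum1=45, sum2=87
Checksum = sum2·256 + sum1 = 87·256 + 45 = 22317 = 0x572D.

572D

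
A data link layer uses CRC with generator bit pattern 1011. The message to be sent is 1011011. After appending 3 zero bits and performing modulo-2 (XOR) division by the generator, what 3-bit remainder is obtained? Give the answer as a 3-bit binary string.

101

Append 3 zeros: 1011011000. Divide by 1011 (XOR where the leading bit is 1):
  pos 0: 1011 XOR 1011 = 0000
  pos 5: 1100 XOR 1011 = 0111
  pos 6: 1110 XOR 1011 = 0101
Remainder (last 3 bits) = 101. This is the CRC / FCS.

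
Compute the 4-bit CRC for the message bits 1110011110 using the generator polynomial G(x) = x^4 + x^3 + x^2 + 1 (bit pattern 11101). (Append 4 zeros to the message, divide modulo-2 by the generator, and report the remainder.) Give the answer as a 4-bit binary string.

Append 4 zeros: 11100111100000. Divide by 11101 (XOR where the leading bit is 1):
  pos 0: 11100 XOR 11101 = 00001
  pos 4: 11111 XOR 11101 = 00010
  pos 7: 10000 XOR 11101 = 01101
  pos 8: 11010 XOR 11101 = 00111
Remainder (last 4 bits) = 1110. This is the CRC / FCS.

1110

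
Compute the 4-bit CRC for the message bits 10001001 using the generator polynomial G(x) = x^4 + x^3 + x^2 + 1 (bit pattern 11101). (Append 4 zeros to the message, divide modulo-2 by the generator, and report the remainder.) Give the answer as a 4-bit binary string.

0001

Append 4 zeros: 100010010000. Divide by 11101 (XOR where the leading bit is 1):
  pos 0: 10001 XOR 11101 = 01100
  pos 1: 11000 XOR 11101 = 00101
  pos 3: 10101 XOR 11101 = 01000
  pos 4: 10000 XOR 11101 = 01101
  pos 5: 11010 XOR 11101 = 00111
  pos 7: 11100 XOR 11101 = 00001
Remainder (last 4 bits) = 0001. This is the CRC / FCS.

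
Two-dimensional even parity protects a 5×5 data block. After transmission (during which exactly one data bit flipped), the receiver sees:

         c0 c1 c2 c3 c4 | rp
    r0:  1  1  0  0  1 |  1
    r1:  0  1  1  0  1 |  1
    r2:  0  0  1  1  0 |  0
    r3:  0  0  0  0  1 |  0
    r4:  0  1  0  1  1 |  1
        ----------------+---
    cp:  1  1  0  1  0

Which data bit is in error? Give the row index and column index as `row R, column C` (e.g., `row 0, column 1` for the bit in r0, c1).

Recompute each row's even parity and compare to rp:
  r0: data parity 1, sent rp 1 → ok
  r1: data parity 1, sent rp 1 → ok
  r2: data parity 0, sent rp 0 → ok
  r3: data parity 1, sent rp 0 → mismatch
  r4: data parity 1, sent rp 1 → ok
Recompute each column's even parity and compare to cp:
  c0: data parity 1, sent cp 1 → ok
  c1: data parity 1, sent cp 1 → ok
  c2: data parity 0, sent cp 0 → ok
  c3: data parity 0, sent cp 1 → mismatch
  c4: data parity 0, sent cp 0 → ok
Exactly one row (r3) and one column (c3) fail → the flipped bit is at their intersection.

row 3, column 3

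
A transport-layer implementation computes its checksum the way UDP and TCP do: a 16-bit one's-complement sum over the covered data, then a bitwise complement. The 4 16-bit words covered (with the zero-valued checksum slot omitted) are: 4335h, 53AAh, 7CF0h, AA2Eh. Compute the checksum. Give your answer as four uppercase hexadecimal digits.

One's-complement addition (fold any carry out of bit 15 back into bit 0):
  0x4335 + 0x53AA = 0x096DF
  0x96DF + 0x7CF0 = 0x113CF → wrap carry → 0x13D0
  0x13D0 + 0xAA2E = 0x0BDFE
One's-complement sum = 0xBDFE.
Checksum = ~0xBDFE & 0xFFFF = 0x4201.

4201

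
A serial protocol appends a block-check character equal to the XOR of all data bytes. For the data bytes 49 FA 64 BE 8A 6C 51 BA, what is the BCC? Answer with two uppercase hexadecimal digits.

XOR the bytes together:
  start with 0x49
  0x49 ⊕ 0xFA = 0xB3
  0xB3 ⊕ 0x64 = 0xD7
  0xD7 ⊕ 0xBE = 0x69
  0x69 ⊕ 0x8A = 0xE3
  0xE3 ⊕ 0x6C = 0x8F
  0x8F ⊕ 0x51 = 0xDE
  0xDE ⊕ 0xBA = 0x64

64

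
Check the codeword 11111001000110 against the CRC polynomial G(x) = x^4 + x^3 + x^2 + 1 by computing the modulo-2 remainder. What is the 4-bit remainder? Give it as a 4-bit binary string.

0000

Modulo-2 division of 11111001000110 by 11101:
  pos 0: 11111 XOR 11101 = 00010
  pos 3: 10001 XOR 11101 = 01100
  pos 4: 11000 XOR 11101 = 00101
  pos 6: 10100 XOR 11101 = 01001
  pos 7: 10011 XOR 11101 = 01110
  pos 8: 11101 XOR 11101 = 00000
Remainder = 0000 (zero — the frame passes the CRC check).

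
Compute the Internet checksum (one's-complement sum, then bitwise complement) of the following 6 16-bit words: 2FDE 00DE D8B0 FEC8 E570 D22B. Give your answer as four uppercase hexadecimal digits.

402D

One's-complement addition (fold any carry out of bit 15 back into bit 0):
  0x2FDE + 0x00DE = 0x030BC
  0x30BC + 0xD8B0 = 0x1096C → wrap carry → 0x096D
  0x096D + 0xFEC8 = 0x10835 → wrap carry → 0x0836
  0x0836 + 0xE570 = 0x0EDA6
  0xEDA6 + 0xD22B = 0x1BFD1 → wrap carry → 0xBFD2
One's-complement sum = 0xBFD2.
Checksum = ~0xBFD2 & 0xFFFF = 0x402D.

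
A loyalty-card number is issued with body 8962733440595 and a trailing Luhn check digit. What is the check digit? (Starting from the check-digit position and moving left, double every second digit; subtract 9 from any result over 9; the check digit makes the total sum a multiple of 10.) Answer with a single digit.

Partial digits right→left: 5 9 5 0 4 4 3 3 7 2 6 9 8
Double every second digit counting from the check-digit position (so the 1st, 3rd, 5th, ... of the partial from the right).
  doubled (with −9 where >9): 1 1 8 6 5 3 7 → sum 31
  kept as-is: 9 0 4 3 2 9 → sum 27
Total = 31 + 27 = 58.
Check digit = (10 − (58 mod 10)) mod 10 = 2.

2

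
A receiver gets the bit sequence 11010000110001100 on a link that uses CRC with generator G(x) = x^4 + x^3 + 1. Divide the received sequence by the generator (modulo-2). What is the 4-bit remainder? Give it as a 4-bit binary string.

Modulo-2 division of 11010000110001100 by 11001:
  pos 0: 11010 XOR 11001 = 00011
  pos 3: 11000 XOR 11001 = 00001
  pos 7: 11100 XOR 11001 = 00101
  pos 9: 10101 XOR 11001 = 01100
  pos 10: 11001 XOR 11001 = 00000
Remainder = 0000 (zero — the frame passes the CRC check).

0000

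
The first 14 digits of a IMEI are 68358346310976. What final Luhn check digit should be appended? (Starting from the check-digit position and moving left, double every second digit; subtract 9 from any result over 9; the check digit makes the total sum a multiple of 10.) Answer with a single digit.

8

Partial digits right→left: 6 7 9 0 1 3 6 4 3 8 5 3 8 6
Double every second digit counting from the check-digit position (so the 1st, 3rd, 5th, ... of the partial from the right).
  doubled (with −9 where >9): 3 9 2 3 6 1 7 → sum 31
  kept as-is: 7 0 3 4 8 3 6 → sum 31
Total = 31 + 31 = 62.
Check digit = (10 − (62 mod 10)) mod 10 = 8.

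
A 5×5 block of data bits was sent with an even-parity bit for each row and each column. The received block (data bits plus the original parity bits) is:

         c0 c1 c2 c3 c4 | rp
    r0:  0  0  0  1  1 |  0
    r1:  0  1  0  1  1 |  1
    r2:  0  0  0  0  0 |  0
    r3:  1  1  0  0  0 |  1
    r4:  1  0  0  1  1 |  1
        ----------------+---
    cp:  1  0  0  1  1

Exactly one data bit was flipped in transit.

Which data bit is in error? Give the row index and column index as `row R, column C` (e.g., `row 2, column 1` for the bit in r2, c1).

Recompute each row's even parity and compare to rp:
  r0: data parity 0, sent rp 0 → ok
  r1: data parity 1, sent rp 1 → ok
  r2: data parity 0, sent rp 0 → ok
  r3: data parity 0, sent rp 1 → mismatch
  r4: data parity 1, sent rp 1 → ok
Recompute each column's even parity and compare to cp:
  c0: data parity 0, sent cp 1 → mismatch
  c1: data parity 0, sent cp 0 → ok
  c2: data parity 0, sent cp 0 → ok
  c3: data parity 1, sent cp 1 → ok
  c4: data parity 1, sent cp 1 → ok
Exactly one row (r3) and one column (c0) fail → the flipped bit is at their intersection.

row 3, column 0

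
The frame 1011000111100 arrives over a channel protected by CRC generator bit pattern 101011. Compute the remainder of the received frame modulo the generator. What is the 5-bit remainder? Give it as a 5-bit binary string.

Modulo-2 division of 1011000111100 by 101011:
  pos 0: 101100 XOR 101011 = 000111
  pos 3: 111011 XOR 101011 = 010000
  pos 4: 100001 XOR 101011 = 001010
  pos 6: 101010 XOR 101011 = 000001
Remainder = 00010 (nonzero — an error is detected).

00010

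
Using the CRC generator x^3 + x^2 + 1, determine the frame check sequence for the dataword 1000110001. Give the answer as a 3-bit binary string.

Append 3 zeros: 1000110001000. Divide by 1101 (XOR where the leading bit is 1):
  pos 0: 1000 XOR 1101 = 0101
  pos 1: 1011 XOR 1101 = 0110
  pos 2: 1101 XOR 1101 = 0000
  pos 9: 1000 XOR 1101 = 0101
Remainder (last 3 bits) = 101. This is the CRC / FCS.

101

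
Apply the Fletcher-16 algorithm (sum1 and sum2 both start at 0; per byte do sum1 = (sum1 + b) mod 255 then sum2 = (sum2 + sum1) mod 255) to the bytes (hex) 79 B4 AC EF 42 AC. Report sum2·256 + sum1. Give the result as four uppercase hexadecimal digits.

Running sums (mod 255):
  after byte 0 (79): sum1=121, sum2=121
  after byte 1 (B4): sum1=46, sum2=167
  after byte 2 (AC): sum1=218, sum2=130
  after byte 3 (EF): sum1=202, sum2=77
  after byte 4 (42): sum1=13, sum2=90
  after byte 5 (AC): sum1=185, sum2=20
Checksum = sum2·256 + sum1 = 20·256 + 185 = 5305 = 0x14B9.

14B9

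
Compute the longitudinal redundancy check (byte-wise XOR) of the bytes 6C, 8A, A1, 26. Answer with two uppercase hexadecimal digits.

61

XOR the bytes together:
  start with 0x6C
  0x6C ⊕ 0x8A = 0xE6
  0xE6 ⊕ 0xA1 = 0x47
  0x47 ⊕ 0x26 = 0x61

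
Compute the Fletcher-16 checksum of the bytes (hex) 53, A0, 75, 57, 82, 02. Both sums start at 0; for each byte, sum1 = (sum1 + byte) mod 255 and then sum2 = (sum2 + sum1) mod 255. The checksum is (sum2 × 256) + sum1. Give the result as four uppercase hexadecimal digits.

Running sums (mod 255):
  after byte 0 (53): sum1=83, sum2=83
  after byte 1 (A0): sum1=243, sum2=71
  after byte 2 (75): sum1=105, sum2=176
  after byte 3 (57): sum1=192, sum2=113
  after byte 4 (82): sum1=67, sum2=180
  after byte 5 (02): sum1=69, sum2=249
Checksum = sum2·256 + sum1 = 249·256 + 69 = 63813 = 0xF945.

F945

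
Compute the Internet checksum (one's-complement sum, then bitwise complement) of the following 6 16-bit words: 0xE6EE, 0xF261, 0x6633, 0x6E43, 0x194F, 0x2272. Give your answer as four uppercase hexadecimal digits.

One's-complement addition (fold any carry out of bit 15 back into bit 0):
  0xE6EE + 0xF261 = 0x1D94F → wrap carry → 0xD950
  0xD950 + 0x6633 = 0x13F83 → wrap carry → 0x3F84
  0x3F84 + 0x6E43 = 0x0ADC7
  0xADC7 + 0x194F = 0x0C716
  0xC716 + 0x2272 = 0x0E988
One's-complement sum = 0xE988.
Checksum = ~0xE988 & 0xFFFF = 0x1677.

1677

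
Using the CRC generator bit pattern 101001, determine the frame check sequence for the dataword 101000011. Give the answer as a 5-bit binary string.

Append 5 zeros: 10100001100000. Divide by 101001 (XOR where the leading bit is 1):
  pos 0: 101000 XOR 101001 = 000001
  pos 5: 101100 XOR 101001 = 000101
  pos 8: 101000 XOR 101001 = 000001
Remainder (last 5 bits) = 00001. This is the CRC / FCS.

00001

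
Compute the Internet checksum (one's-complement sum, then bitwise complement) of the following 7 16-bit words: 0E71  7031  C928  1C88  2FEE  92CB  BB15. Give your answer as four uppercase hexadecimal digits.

1DDD

One's-complement addition (fold any carry out of bit 15 back into bit 0):
  0x0E71 + 0x7031 = 0x07EA2
  0x7EA2 + 0xC928 = 0x147CA → wrap carry → 0x47CB
  0x47CB + 0x1C88 = 0x06453
  0x6453 + 0x2FEE = 0x09441
  0x9441 + 0x92CB = 0x1270C → wrap carry → 0x270D
  0x270D + 0xBB15 = 0x0E222
One's-complement sum = 0xE222.
Checksum = ~0xE222 & 0xFFFF = 0x1DDD.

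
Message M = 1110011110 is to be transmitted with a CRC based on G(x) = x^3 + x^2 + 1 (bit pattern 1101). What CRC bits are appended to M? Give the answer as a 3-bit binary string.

Append 3 zeros: 1110011110000. Divide by 1101 (XOR where the leading bit is 1):
  pos 0: 1110 XOR 1101 = 0011
  pos 2: 1101 XOR 1101 = 0000
  pos 6: 1110 XOR 1101 = 0011
  pos 8: 1100 XOR 1101 = 0001
Remainder (last 3 bits) = 010. This is the CRC / FCS.

010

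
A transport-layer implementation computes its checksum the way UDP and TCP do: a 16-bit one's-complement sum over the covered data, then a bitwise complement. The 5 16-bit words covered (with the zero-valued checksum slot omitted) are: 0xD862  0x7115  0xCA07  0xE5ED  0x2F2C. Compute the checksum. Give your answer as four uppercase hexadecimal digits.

D765

One's-complement addition (fold any carry out of bit 15 back into bit 0):
  0xD862 + 0x7115 = 0x14977 → wrap carry → 0x4978
  0x4978 + 0xCA07 = 0x1137F → wrap carry → 0x1380
  0x1380 + 0xE5ED = 0x0F96D
  0xF96D + 0x2F2C = 0x12899 → wrap carry → 0x289A
One's-complement sum = 0x289A.
Checksum = ~0x289A & 0xFFFF = 0xD765.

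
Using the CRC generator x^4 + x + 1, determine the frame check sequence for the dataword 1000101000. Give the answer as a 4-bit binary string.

1100

Append 4 zeros: 10001010000000. Divide by 10011 (XOR where the leading bit is 1):
  pos 0: 10001 XOR 10011 = 00010
  pos 3: 10010 XOR 10011 = 00001
  pos 7: 10000 XOR 10011 = 00011
Remainder (last 4 bits) = 1100. This is the CRC / FCS.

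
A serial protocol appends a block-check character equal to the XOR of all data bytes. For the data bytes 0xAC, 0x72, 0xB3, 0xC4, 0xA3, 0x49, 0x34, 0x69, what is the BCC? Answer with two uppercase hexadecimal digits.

1E

XOR the bytes together:
  start with 0xAC
  0xAC ⊕ 0x72 = 0xDE
  0xDE ⊕ 0xB3 = 0x6D
  0x6D ⊕ 0xC4 = 0xA9
  0xA9 ⊕ 0xA3 = 0x0A
  0x0A ⊕ 0x49 = 0x43
  0x43 ⊕ 0x34 = 0x77
  0x77 ⊕ 0x69 = 0x1E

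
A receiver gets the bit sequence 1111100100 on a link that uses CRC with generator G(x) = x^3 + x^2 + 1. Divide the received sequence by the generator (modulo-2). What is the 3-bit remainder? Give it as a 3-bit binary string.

Modulo-2 division of 1111100100 by 1101:
  pos 0: 1111 XOR 1101 = 0010
  pos 2: 1010 XOR 1101 = 0111
  pos 3: 1110 XOR 1101 = 0011
  pos 5: 1110 XOR 1101 = 0011
Remainder = 110 (nonzero — an error is detected).

110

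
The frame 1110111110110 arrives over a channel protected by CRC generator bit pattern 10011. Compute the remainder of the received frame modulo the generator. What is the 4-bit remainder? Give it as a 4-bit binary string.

0111

Modulo-2 division of 1110111110110 by 10011:
  pos 0: 11101 XOR 10011 = 01110
  pos 1: 11101 XOR 10011 = 01110
  pos 2: 11101 XOR 10011 = 01110
  pos 3: 11101 XOR 10011 = 01110
  pos 4: 11101 XOR 10011 = 01110
  pos 5: 11100 XOR 10011 = 01111
  pos 6: 11111 XOR 10011 = 01100
  pos 7: 11001 XOR 10011 = 01010
  pos 8: 10100 XOR 10011 = 00111
Remainder = 0111 (nonzero — an error is detected).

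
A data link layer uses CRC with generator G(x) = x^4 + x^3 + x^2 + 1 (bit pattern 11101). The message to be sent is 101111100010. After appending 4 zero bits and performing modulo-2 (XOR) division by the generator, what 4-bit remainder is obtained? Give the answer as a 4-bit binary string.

Append 4 zeros: 1011111000100000. Divide by 11101 (XOR where the leading bit is 1):
  pos 0: 10111 XOR 11101 = 01010
  pos 1: 10101 XOR 11101 = 01000
  pos 2: 10001 XOR 11101 = 01100
  pos 3: 11000 XOR 11101 = 00101
  pos 5: 10100 XOR 11101 = 01001
  pos 6: 10011 XOR 11101 = 01110
  pos 7: 11100 XOR 11101 = 00001
  pos 11: 10000 XOR 11101 = 01101
Remainder (last 4 bits) = 1101. This is the CRC / FCS.

1101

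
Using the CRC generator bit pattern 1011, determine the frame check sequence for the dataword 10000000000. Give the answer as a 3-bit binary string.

Append 3 zeros: 10000000000000. Divide by 1011 (XOR where the leading bit is 1):
  pos 0: 1000 XOR 1011 = 0011
  pos 2: 1100 XOR 1011 = 0111
  pos 3: 1110 XOR 1011 = 0101
  pos 4: 1010 XOR 1011 = 0001
  pos 7: 1000 XOR 1011 = 0011
  pos 9: 1100 XOR 1011 = 0111
  pos 10: 1110 XOR 1011 = 0101
Remainder (last 3 bits) = 101. This is the CRC / FCS.

101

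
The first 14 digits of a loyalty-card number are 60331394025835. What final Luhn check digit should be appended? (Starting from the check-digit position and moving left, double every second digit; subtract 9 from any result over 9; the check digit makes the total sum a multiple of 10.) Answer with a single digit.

1

Partial digits right→left: 5 3 8 5 2 0 4 9 3 1 3 3 0 6
Double every second digit counting from the check-digit position (so the 1st, 3rd, 5th, ... of the partial from the right).
  doubled (with −9 where >9): 1 7 4 8 6 6 0 → sum 32
  kept as-is: 3 5 0 9 1 3 6 → sum 27
Total = 32 + 27 = 59.
Check digit = (10 − (59 mod 10)) mod 10 = 1.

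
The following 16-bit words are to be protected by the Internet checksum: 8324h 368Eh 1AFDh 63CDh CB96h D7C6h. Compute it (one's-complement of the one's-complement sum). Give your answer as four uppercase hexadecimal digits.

One's-complement addition (fold any carry out of bit 15 back into bit 0):
  0x8324 + 0x368E = 0x0B9B2
  0xB9B2 + 0x1AFD = 0x0D4AF
  0xD4AF + 0x63CD = 0x1387C → wrap carry → 0x387D
  0x387D + 0xCB96 = 0x10413 → wrap carry → 0x0414
  0x0414 + 0xD7C6 = 0x0DBDA
One's-complement sum = 0xDBDA.
Checksum = ~0xDBDA & 0xFFFF = 0x2425.

2425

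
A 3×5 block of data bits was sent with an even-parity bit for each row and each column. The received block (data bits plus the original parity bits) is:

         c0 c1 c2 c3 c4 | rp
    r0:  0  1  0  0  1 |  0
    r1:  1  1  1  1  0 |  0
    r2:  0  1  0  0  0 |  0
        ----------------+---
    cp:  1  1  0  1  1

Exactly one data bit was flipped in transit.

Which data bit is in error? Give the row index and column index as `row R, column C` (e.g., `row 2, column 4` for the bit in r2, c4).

row 2, column 2

Recompute each row's even parity and compare to rp:
  r0: data parity 0, sent rp 0 → ok
  r1: data parity 0, sent rp 0 → ok
  r2: data parity 1, sent rp 0 → mismatch
Recompute each column's even parity and compare to cp:
  c0: data parity 1, sent cp 1 → ok
  c1: data parity 1, sent cp 1 → ok
  c2: data parity 1, sent cp 0 → mismatch
  c3: data parity 1, sent cp 1 → ok
  c4: data parity 1, sent cp 1 → ok
Exactly one row (r2) and one column (c2) fail → the flipped bit is at their intersection.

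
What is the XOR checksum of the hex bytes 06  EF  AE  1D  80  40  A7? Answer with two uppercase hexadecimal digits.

XOR the bytes together:
  start with 0x06
  0x06 ⊕ 0xEF = 0xE9
  0xE9 ⊕ 0xAE = 0x47
  0x47 ⊕ 0x1D = 0x5A
  0x5A ⊕ 0x80 = 0xDA
  0xDA ⊕ 0x40 = 0x9A
  0x9A ⊕ 0xA7 = 0x3D

3D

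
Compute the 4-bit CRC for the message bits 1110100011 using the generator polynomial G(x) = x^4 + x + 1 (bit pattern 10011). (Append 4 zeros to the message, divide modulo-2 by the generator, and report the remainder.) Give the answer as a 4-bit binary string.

Append 4 zeros: 11101000110000. Divide by 10011 (XOR where the leading bit is 1):
  pos 0: 11101 XOR 10011 = 01110
  pos 1: 11100 XOR 10011 = 01111
  pos 2: 11110 XOR 10011 = 01101
  pos 3: 11010 XOR 10011 = 01001
  pos 4: 10011 XOR 10011 = 00000
  pos 9: 10000 XOR 10011 = 00011
Remainder (last 4 bits) = 0011. This is the CRC / FCS.

0011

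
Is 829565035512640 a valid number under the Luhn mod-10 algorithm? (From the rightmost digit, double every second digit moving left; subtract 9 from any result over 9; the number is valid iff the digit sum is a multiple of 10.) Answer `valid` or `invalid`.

From the right, keep odd positions and double even positions (subtract 9 from any doubled value over 9):
  doubled (positions 2,4,...): 8 4 1 6 1 1 4 → sum 25
  kept (positions 1,3,...): 0 6 1 5 0 6 9 8 → sum 35
Total = 60.
60 mod 10 = 0, so the number is valid.

valid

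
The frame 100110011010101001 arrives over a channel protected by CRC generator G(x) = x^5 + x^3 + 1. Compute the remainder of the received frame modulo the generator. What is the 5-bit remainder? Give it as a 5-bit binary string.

Modulo-2 division of 100110011010101001 by 101001:
  pos 0: 100110 XOR 101001 = 001111
  pos 2: 111101 XOR 101001 = 010100
  pos 3: 101001 XOR 101001 = 000000
  pos 10: 101010 XOR 101001 = 000011
Remainder = 01101 (nonzero — an error is detected).

01101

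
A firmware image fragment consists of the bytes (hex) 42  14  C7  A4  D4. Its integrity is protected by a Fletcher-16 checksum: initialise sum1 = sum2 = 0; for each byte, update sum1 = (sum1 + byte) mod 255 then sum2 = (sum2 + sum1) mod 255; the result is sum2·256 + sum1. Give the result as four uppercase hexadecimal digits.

Running sums (mod 255):
  after byte 0 (42): sum1=66, sum2=66
  after byte 1 (14): sum1=86, sum2=152
  after byte 2 (C7): sum1=30, sum2=182
  after byte 3 (A4): sum1=194, sum2=121
  after byte 4 (D4): sum1=151, sum2=17
Checksum = sum2·256 + sum1 = 17·256 + 151 = 4503 = 0x1197.

1197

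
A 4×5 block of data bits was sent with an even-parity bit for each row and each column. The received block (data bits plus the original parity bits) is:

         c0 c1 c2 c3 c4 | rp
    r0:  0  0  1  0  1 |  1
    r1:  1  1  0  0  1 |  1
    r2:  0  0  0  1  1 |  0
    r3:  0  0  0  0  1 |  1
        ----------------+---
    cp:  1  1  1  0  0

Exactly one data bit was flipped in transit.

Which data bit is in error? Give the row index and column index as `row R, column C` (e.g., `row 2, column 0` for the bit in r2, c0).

Recompute each row's even parity and compare to rp:
  r0: data parity 0, sent rp 1 → mismatch
  r1: data parity 1, sent rp 1 → ok
  r2: data parity 0, sent rp 0 → ok
  r3: data parity 1, sent rp 1 → ok
Recompute each column's even parity and compare to cp:
  c0: data parity 1, sent cp 1 → ok
  c1: data parity 1, sent cp 1 → ok
  c2: data parity 1, sent cp 1 → ok
  c3: data parity 1, sent cp 0 → mismatch
  c4: data parity 0, sent cp 0 → ok
Exactly one row (r0) and one column (c3) fail → the flipped bit is at their intersection.

row 0, column 3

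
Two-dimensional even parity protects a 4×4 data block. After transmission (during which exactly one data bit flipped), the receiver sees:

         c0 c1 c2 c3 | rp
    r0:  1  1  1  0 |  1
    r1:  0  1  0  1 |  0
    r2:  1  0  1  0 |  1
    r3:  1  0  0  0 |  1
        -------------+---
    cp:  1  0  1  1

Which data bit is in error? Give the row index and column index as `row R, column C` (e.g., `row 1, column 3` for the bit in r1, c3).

row 2, column 2

Recompute each row's even parity and compare to rp:
  r0: data parity 1, sent rp 1 → ok
  r1: data parity 0, sent rp 0 → ok
  r2: data parity 0, sent rp 1 → mismatch
  r3: data parity 1, sent rp 1 → ok
Recompute each column's even parity and compare to cp:
  c0: data parity 1, sent cp 1 → ok
  c1: data parity 0, sent cp 0 → ok
  c2: data parity 0, sent cp 1 → mismatch
  c3: data parity 1, sent cp 1 → ok
Exactly one row (r2) and one column (c2) fail → the flipped bit is at their intersection.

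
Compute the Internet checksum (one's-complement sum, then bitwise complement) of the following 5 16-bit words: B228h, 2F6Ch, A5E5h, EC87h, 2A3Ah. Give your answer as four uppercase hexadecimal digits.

One's-complement addition (fold any carry out of bit 15 back into bit 0):
  0xB228 + 0x2F6C = 0x0E194
  0xE194 + 0xA5E5 = 0x18779 → wrap carry → 0x877A
  0x877A + 0xEC87 = 0x17401 → wrap carry → 0x7402
  0x7402 + 0x2A3A = 0x09E3C
One's-complement sum = 0x9E3C.
Checksum = ~0x9E3C & 0xFFFF = 0x61C3.

61C3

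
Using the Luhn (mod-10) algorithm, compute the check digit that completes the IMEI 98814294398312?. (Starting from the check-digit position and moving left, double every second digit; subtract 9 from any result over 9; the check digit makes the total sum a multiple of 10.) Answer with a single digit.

Partial digits right→left: 2 1 3 8 9 3 4 9 2 4 1 8 8 9
Double every second digit counting from the check-digit position (so the 1st, 3rd, 5th, ... of the partial from the right).
  doubled (with −9 where >9): 4 6 9 8 4 2 7 → sum 40
  kept as-is: 1 8 3 9 4 8 9 → sum 42
Total = 40 + 42 = 82.
Check digit = (10 − (82 mod 10)) mod 10 = 8.

8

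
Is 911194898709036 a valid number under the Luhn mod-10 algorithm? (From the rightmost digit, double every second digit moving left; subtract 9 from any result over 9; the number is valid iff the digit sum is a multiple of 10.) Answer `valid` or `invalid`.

From the right, keep odd positions and double even positions (subtract 9 from any doubled value over 9):
  doubled (positions 2,4,...): 6 9 5 9 8 2 2 → sum 41
  kept (positions 1,3,...): 6 0 0 8 8 9 1 9 → sum 41
Total = 82.
82 mod 10 = 2, so the number is invalid.

invalid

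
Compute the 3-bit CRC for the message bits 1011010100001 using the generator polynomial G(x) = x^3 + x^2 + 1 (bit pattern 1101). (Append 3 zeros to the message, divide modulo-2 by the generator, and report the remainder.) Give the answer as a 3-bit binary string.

101

Append 3 zeros: 1011010100001000. Divide by 1101 (XOR where the leading bit is 1):
  pos 0: 1011 XOR 1101 = 0110
  pos 1: 1100 XOR 1101 = 0001
  pos 4: 1101 XOR 1101 = 0000
  pos 12: 1000 XOR 1101 = 0101
Remainder (last 3 bits) = 101. This is the CRC / FCS.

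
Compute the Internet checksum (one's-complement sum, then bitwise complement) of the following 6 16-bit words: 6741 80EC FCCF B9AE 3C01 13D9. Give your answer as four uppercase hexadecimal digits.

One's-complement addition (fold any carry out of bit 15 back into bit 0):
  0x6741 + 0x80EC = 0x0E82D
  0xE82D + 0xFCCF = 0x1E4FC → wrap carry → 0xE4FD
  0xE4FD + 0xB9AE = 0x19EAB → wrap carry → 0x9EAC
  0x9EAC + 0x3C01 = 0x0DAAD
  0xDAAD + 0x13D9 = 0x0EE86
One's-complement sum = 0xEE86.
Checksum = ~0xEE86 & 0xFFFF = 0x1179.

1179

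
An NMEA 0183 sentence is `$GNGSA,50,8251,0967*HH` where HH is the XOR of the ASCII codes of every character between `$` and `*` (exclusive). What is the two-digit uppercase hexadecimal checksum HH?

XOR the ASCII codes of the payload characters:
  'G' = 0x47 → acc = 0x47
  'N' = 0x4E → acc = 0x09
  'G' = 0x47 → acc = 0x4E
  'S' = 0x53 → acc = 0x1D
  'A' = 0x41 → acc = 0x5C
  ',' = 0x2C → acc = 0x70
  '5' = 0x35 → acc = 0x45
  '0' = 0x30 → acc = 0x75
  ',' = 0x2C → acc = 0x59
  '8' = 0x38 → acc = 0x61
  '2' = 0x32 → acc = 0x53
  '5' = 0x35 → acc = 0x66
  '1' = 0x31 → acc = 0x57
  ',' = 0x2C → acc = 0x7B
  '0' = 0x30 → acc = 0x4B
  '9' = 0x39 → acc = 0x72
  '6' = 0x36 → acc = 0x44
  '7' = 0x37 → acc = 0x73
Checksum = 0x73.

73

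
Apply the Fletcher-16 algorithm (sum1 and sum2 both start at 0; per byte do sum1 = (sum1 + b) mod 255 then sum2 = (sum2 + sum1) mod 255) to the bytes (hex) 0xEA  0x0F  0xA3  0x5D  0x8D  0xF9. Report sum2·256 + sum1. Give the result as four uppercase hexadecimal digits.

8882

Running sums (mod 255):
  after byte 0 (0xEA): sum1=234, sum2=234
  after byte 1 (0x0F): sum1=249, sum2=228
  after byte 2 (0xA3): sum1=157, sum2=130
  after byte 3 (0x5D): sum1=250, sum2=125
  after byte 4 (0x8D): sum1=136, sum2=6
  after byte 5 (0xF9): sum1=130, sum2=136
Checksum = sum2·256 + sum1 = 136·256 + 130 = 34946 = 0x8882.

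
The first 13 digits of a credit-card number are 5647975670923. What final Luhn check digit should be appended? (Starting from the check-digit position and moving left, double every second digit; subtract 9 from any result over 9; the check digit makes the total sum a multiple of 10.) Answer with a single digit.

Partial digits right→left: 3 2 9 0 7 6 5 7 9 7 4 6 5
Double every second digit counting from the check-digit position (so the 1st, 3rd, 5th, ... of the partial from the right).
  doubled (with −9 where >9): 6 9 5 1 9 8 1 → sum 39
  kept as-is: 2 0 6 7 7 6 → sum 28
Total = 39 + 28 = 67.
Check digit = (10 − (67 mod 10)) mod 10 = 3.

3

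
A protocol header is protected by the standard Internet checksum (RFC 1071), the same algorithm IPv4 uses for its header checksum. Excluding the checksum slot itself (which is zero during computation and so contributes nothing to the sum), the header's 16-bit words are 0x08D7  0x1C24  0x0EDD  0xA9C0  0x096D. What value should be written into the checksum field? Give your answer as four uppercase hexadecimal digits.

One's-complement addition (fold any carry out of bit 15 back into bit 0):
  0x08D7 + 0x1C24 = 0x024FB
  0x24FB + 0x0EDD = 0x033D8
  0x33D8 + 0xA9C0 = 0x0DD98
  0xDD98 + 0x096D = 0x0E705
One's-complement sum = 0xE705.
Checksum = ~0xE705 & 0xFFFF = 0x18FA.

18FA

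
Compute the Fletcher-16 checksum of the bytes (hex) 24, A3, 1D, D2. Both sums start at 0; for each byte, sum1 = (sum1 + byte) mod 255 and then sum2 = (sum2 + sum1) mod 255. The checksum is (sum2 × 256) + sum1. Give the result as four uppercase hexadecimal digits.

Running sums (mod 255):
  after byte 0 (24): sum1=36, sum2=36
  after byte 1 (A3): sum1=199, sum2=235
  after byte 2 (1D): sum1=228, sum2=208
  after byte 3 (D2): sum1=183, sum2=136
Checksum = sum2·256 + sum1 = 136·256 + 183 = 34999 = 0x88B7.

88B7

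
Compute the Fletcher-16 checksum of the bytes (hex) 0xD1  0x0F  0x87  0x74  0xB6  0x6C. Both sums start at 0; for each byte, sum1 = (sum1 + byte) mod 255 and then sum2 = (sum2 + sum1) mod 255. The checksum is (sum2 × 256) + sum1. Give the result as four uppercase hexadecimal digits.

Running sums (mod 255):
  after byte 0 (0xD1): sum1=209, sum2=209
  after byte 1 (0x0F): sum1=224, sum2=178
  after byte 2 (0x87): sum1=104, sum2=27
  after byte 3 (0x74): sum1=220, sum2=247
  after byte 4 (0xB6): sum1=147, sum2=139
  after byte 5 (0x6C): sum1=0, sum2=139
Checksum = sum2·256 + sum1 = 139·256 + 0 = 35584 = 0x8B00.

8B00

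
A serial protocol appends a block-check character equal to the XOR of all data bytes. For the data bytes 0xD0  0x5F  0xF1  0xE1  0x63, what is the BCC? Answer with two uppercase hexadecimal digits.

XOR the bytes together:
  start with 0xD0
  0xD0 ⊕ 0x5F = 0x8F
  0x8F ⊕ 0xF1 = 0x7E
  0x7E ⊕ 0xE1 = 0x9F
  0x9F ⊕ 0x63 = 0xFC

FC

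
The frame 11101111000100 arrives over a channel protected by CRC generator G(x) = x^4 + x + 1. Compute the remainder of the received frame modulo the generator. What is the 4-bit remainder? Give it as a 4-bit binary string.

Modulo-2 division of 11101111000100 by 10011:
  pos 0: 11101 XOR 10011 = 01110
  pos 1: 11101 XOR 10011 = 01110
  pos 2: 11101 XOR 10011 = 01110
  pos 3: 11101 XOR 10011 = 01110
  pos 4: 11100 XOR 10011 = 01111
  pos 5: 11110 XOR 10011 = 01101
  pos 6: 11010 XOR 10011 = 01001
  pos 7: 10011 XOR 10011 = 00000
Remainder = 0000 (zero — the frame passes the CRC check).

0000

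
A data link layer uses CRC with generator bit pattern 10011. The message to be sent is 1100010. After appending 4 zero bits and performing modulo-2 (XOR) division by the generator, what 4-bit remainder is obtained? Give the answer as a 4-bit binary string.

1011

Append 4 zeros: 11000100000. Divide by 10011 (XOR where the leading bit is 1):
  pos 0: 11000 XOR 10011 = 01011
  pos 1: 10111 XOR 10011 = 00100
  pos 3: 10000 XOR 10011 = 00011
  pos 6: 11000 XOR 10011 = 01011
Remainder (last 4 bits) = 1011. This is the CRC / FCS.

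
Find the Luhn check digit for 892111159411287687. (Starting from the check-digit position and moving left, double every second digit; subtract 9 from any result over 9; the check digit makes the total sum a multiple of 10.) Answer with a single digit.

2

Partial digits right→left: 7 8 6 7 8 2 1 1 4 9 5 1 1 1 1 2 9 8
Double every second digit counting from the check-digit position (so the 1st, 3rd, 5th, ... of the partial from the right).
  doubled (with −9 where >9): 5 3 7 2 8 1 2 2 9 → sum 39
  kept as-is: 8 7 2 1 9 1 1 2 8 → sum 39
Total = 39 + 39 = 78.
Check digit = (10 − (78 mod 10)) mod 10 = 2.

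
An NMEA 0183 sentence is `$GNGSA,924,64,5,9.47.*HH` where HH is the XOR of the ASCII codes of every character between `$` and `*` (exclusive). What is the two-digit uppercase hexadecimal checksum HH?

XOR the ASCII codes of the payload characters:
  'G' = 0x47 → acc = 0x47
  'N' = 0x4E → acc = 0x09
  'G' = 0x47 → acc = 0x4E
  'S' = 0x53 → acc = 0x1D
  'A' = 0x41 → acc = 0x5C
  ',' = 0x2C → acc = 0x70
  '9' = 0x39 → acc = 0x49
  '2' = 0x32 → acc = 0x7B
  '4' = 0x34 → acc = 0x4F
  ',' = 0x2C → acc = 0x63
  '6' = 0x36 → acc = 0x55
  '4' = 0x34 → acc = 0x61
  ',' = 0x2C → acc = 0x4D
  '5' = 0x35 → acc = 0x78
  ',' = 0x2C → acc = 0x54
  '9' = 0x39 → acc = 0x6D
  '.' = 0x2E → acc = 0x43
  '4' = 0x34 → acc = 0x77
  '7' = 0x37 → acc = 0x40
  '.' = 0x2E → acc = 0x6E
Checksum = 0x6E.

6E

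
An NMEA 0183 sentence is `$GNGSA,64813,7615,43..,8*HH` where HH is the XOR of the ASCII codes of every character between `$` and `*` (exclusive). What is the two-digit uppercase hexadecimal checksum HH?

5E

XOR the ASCII codes of the payload characters:
  'G' = 0x47 → acc = 0x47
  'N' = 0x4E → acc = 0x09
  'G' = 0x47 → acc = 0x4E
  'S' = 0x53 → acc = 0x1D
  'A' = 0x41 → acc = 0x5C
  ',' = 0x2C → acc = 0x70
  '6' = 0x36 → acc = 0x46
  '4' = 0x34 → acc = 0x72
  '8' = 0x38 → acc = 0x4A
  '1' = 0x31 → acc = 0x7B
  '3' = 0x33 → acc = 0x48
  ',' = 0x2C → acc = 0x64
  '7' = 0x37 → acc = 0x53
  '6' = 0x36 → acc = 0x65
  '1' = 0x31 → acc = 0x54
  '5' = 0x35 → acc = 0x61
  ',' = 0x2C → acc = 0x4D
  '4' = 0x34 → acc = 0x79
  '3' = 0x33 → acc = 0x4A
  '.' = 0x2E → acc = 0x64
  '.' = 0x2E → acc = 0x4A
  ',' = 0x2C → acc = 0x66
  '8' = 0x38 → acc = 0x5E
Checksum = 0x5E.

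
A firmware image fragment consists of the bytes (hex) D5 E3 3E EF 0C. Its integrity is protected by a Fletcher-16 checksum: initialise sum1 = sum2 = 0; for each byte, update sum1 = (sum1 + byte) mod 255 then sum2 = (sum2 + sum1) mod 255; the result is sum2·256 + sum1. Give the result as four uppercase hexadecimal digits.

63F3

Running sums (mod 255):
  after byte 0 (D5): sum1=213, sum2=213
  after byte 1 (E3): sum1=185, sum2=143
  after byte 2 (3E): sum1=247, sum2=135
  after byte 3 (EF): sum1=231, sum2=111
  after byte 4 (0C): sum1=243, sum2=99
Checksum = sum2·256 + sum1 = 99·256 + 243 = 25587 = 0x63F3.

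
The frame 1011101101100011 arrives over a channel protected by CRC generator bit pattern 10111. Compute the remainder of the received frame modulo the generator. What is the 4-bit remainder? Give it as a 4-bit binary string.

Modulo-2 division of 1011101101100011 by 10111:
  pos 0: 10111 XOR 10111 = 00000
  pos 6: 11011 XOR 10111 = 01100
  pos 7: 11000 XOR 10111 = 01111
  pos 8: 11110 XOR 10111 = 01001
  pos 9: 10010 XOR 10111 = 00101
  pos 11: 10111 XOR 10111 = 00000
Remainder = 0000 (zero — the frame passes the CRC check).

0000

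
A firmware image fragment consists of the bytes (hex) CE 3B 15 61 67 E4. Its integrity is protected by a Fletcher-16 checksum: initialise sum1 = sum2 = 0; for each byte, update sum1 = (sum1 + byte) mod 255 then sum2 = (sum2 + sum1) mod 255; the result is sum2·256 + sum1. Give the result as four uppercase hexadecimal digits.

2DCC

Running sums (mod 255):
  after byte 0 (CE): sum1=206, sum2=206
  after byte 1 (3B): sum1=10, sum2=216
  after byte 2 (15): sum1=31, sum2=247
  after byte 3 (61): sum1=128, sum2=120
  after byte 4 (67): sum1=231, sum2=96
  after byte 5 (E4): sum1=204, sum2=45
Checksum = sum2·256 + sum1 = 45·256 + 204 = 11724 = 0x2DCC.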